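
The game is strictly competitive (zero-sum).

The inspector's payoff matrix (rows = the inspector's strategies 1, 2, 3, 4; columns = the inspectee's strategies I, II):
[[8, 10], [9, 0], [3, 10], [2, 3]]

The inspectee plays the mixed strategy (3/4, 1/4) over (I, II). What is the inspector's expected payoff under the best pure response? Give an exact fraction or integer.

1: (8)·(3/4) + (10)·(1/4) = 17/2.
2: (9)·(3/4) + (0)·(1/4) = 27/4.
3: (3)·(3/4) + (10)·(1/4) = 19/4.
4: (2)·(3/4) + (3)·(1/4) = 9/4.
The best pure response is 1 with expected payoff 17/2.

17/2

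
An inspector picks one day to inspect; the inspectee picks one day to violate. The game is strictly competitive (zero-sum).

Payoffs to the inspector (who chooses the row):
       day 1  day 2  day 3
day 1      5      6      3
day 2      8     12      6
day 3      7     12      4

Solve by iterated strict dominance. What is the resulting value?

Column day 2 is strictly dominated by day 1 for the inspectee (5<6, 8<12, 7<12); eliminate day 2.
Column day 1 is strictly dominated by day 3 for the inspectee (3<5, 6<8, 4<7); eliminate day 1.
Row day 3 is strictly dominated by row day 2 (6>4); eliminate day 3.
Row day 1 is strictly dominated by row day 2 (6>3); eliminate day 1.
Only (day 2, day 3) remains, with payoff 6.

6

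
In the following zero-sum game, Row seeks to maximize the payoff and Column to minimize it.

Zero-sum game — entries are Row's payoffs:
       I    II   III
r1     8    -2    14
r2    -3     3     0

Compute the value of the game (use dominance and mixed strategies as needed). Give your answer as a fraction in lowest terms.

9/8

Column III is strictly dominated by I for Column (it gives Row more in every row).
The remaining 2×2 game on (r1, r2) × (I, II) has no saddle point. Let Row play r1 with probability p; indifference gives 8p − 3(1−p) = −2p + 3(1−p), so p = 3/8.
Similarly Column's optimal q on I is 5/16, and the value is 8·(5/16) + (-2)·(11/16) = 9/8.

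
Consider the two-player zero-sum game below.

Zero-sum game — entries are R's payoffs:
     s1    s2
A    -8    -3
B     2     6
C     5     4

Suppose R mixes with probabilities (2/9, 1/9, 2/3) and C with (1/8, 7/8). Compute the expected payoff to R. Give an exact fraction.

Against (1/8, 7/8), each row's expected payoff is A: -29/8; B: 11/2; C: 33/8.
Taking the (2/9, 1/9, 2/3)-weighted average: (2/9)·(-29/8) + (1/9)·(11/2) + (2/3)·(33/8) = 23/9.

23/9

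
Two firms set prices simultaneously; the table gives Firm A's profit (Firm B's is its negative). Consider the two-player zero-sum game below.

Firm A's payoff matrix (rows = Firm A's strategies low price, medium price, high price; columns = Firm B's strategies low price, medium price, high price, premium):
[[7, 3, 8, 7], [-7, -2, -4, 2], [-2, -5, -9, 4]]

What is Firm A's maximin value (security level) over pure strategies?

The worst-case payoff for each row is low price: 3, medium price: -7, high price: -9.
The best of these is 3.

3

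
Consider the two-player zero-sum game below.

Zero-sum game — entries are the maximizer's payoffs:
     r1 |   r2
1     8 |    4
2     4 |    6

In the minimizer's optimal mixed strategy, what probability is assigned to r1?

1/3

Row minima are 4 and 4, so the maximizer's maximin is 4; column maxima are 8 and 6, so the minimizer's minimax is 6. These differ, so the equilibrium is in mixed strategies.
Let the minimizer play r1 with probability q. The maximizer is indifferent when 8q + 4(1−q) = 4q + 6(1−q), giving q = 1/3.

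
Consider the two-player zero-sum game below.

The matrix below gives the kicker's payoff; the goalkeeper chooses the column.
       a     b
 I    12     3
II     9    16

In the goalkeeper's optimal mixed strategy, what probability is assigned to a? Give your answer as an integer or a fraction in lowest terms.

Row minima are 3 and 9, so the kicker's maximin is 9; column maxima are 12 and 16, so the goalkeeper's minimax is 12. These differ, so the equilibrium is in mixed strategies.
Let the goalkeeper play a with probability q. The kicker is indifferent when 12q + 3(1−q) = 9q + 16(1−q), giving q = 13/16.

13/16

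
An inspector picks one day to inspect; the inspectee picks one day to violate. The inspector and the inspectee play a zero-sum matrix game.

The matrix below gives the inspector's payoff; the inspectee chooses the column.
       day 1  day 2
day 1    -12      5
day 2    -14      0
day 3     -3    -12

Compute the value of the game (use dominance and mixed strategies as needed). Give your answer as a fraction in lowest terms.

Row day 2 is strictly dominated by row day 1, so the inspector never plays it.
The remaining 2×2 game on (day 1, day 3) × (day 1, day 2) has no saddle point. Let the inspector play day 1 with probability p; indifference gives −12p − 3(1−p) = 5p − 12(1−p), so p = 9/26.
Similarly the inspectee's optimal q on day 1 is 17/26, and the value is -12·(17/26) + (5)·(9/26) = -159/26.

-159/26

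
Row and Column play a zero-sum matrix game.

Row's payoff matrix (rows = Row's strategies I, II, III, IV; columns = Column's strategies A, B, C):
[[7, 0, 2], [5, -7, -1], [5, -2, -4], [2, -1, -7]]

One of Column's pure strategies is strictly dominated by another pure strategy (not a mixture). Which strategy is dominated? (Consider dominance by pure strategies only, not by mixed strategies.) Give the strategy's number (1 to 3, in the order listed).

1

Column prefers columns that give Row less. Compare A with B: 0 < 7, -7 < 5, -2 < 5, -1 < 2.
So B strictly dominates A for Column; A is strictly dominated.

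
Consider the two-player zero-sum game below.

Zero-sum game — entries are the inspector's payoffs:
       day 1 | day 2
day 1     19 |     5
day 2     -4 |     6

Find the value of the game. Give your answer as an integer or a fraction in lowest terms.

Row minima are 5 and -4, so the inspector's maximin is 5; column maxima are 19 and 6, so the inspectee's minimax is 6. These differ, so the equilibrium is in mixed strategies.
Let the inspector play day 1 with probability p. The inspectee is indifferent when 19p − 4(1−p) = 5p + 6(1−p), giving p = 5/12.
Let the inspectee play day 1 with probability q. The inspector is indifferent when 19q + 5(1−q) = −4q + 6(1−q), giving q = 1/24.
The value is 19·(1/24) + (5)·(23/24) = 67/12.

67/12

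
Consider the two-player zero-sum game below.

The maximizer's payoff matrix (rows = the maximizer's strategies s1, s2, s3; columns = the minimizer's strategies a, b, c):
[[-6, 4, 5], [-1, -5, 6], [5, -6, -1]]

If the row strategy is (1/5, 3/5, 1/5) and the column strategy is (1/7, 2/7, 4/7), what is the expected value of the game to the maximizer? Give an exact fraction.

10/7

Against (1/7, 2/7, 4/7), each row's expected payoff is s1: 22/7; s2: 13/7; s3: -11/7.
Taking the (1/5, 3/5, 1/5)-weighted average: (1/5)·(22/7) + (3/5)·(13/7) + (1/5)·(-11/7) = 10/7.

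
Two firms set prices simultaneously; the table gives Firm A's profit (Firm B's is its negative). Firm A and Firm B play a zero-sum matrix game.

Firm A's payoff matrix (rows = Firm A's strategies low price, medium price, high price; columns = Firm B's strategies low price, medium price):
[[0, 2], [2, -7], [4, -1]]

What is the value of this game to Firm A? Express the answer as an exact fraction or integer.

8/7

Row medium price is strictly dominated by row high price, so Firm A never plays it.
The remaining 2×2 game on (low price, high price) × (low price, medium price) has no saddle point. Let Firm A play low price with probability p; indifference gives 4(1−p) = 2p − (1−p), so p = 5/7.
Similarly Firm B's optimal q on low price is 3/7, and the value is 0·(3/7) + (2)·(4/7) = 8/7.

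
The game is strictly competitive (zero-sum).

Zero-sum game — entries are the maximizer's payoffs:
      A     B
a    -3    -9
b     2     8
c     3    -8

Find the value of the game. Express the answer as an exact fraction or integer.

Row a is strictly dominated by row c, so the maximizer never plays it.
The remaining 2×2 game on (b, c) × (A, B) has no saddle point. Let the maximizer play b with probability p; indifference gives 2p + 3(1−p) = 8p − 8(1−p), so p = 11/17.
Similarly the minimizer's optimal q on A is 16/17, and the value is 2·(16/17) + (8)·(1/17) = 40/17.

40/17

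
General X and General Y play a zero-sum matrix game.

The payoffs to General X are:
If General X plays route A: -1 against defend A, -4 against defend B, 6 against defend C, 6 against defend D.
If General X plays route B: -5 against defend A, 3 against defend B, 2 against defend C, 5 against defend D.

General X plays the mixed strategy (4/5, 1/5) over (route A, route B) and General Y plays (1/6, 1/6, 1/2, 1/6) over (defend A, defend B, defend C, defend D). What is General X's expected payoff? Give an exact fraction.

17/6

Against (1/6, 1/6, 1/2, 1/6), each row's expected payoff is route A: 19/6; route B: 3/2.
Taking the (4/5, 1/5)-weighted average: (4/5)·(19/6) + (1/5)·(3/2) = 17/6.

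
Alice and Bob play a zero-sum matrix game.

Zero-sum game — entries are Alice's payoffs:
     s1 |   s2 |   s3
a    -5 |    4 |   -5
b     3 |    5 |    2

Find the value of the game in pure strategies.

2

Row minima: -5, 2 → Alice's maximin is 2.
Column maxima: 3, 5, 2 → Bob's minimax is 2.
They coincide at (b, s3), so the value is 2.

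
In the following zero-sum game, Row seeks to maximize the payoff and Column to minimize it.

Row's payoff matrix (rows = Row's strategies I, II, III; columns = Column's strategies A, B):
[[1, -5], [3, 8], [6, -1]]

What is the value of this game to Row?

17/4

Row I is strictly dominated by row III, so Row never plays it.
The remaining 2×2 game on (II, III) × (A, B) has no saddle point. Let Row play II with probability p; indifference gives 3p + 6(1−p) = 8p − (1−p), so p = 7/12.
Similarly Column's optimal q on A is 3/4, and the value is 3·(3/4) + (8)·(1/4) = 17/4.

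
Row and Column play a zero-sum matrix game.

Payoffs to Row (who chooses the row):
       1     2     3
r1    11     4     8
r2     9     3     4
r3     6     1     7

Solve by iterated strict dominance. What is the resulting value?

Row r2 is strictly dominated by row r1 (11>9, 4>3, 8>4); eliminate r2.
Column 1 is strictly dominated by 2 for Column (4<11, 1<6); eliminate 1.
Column 3 is strictly dominated by 2 for Column (4<8, 1<7); eliminate 3.
Row r3 is strictly dominated by row r1 (4>1); eliminate r3.
Only (r1, 2) remains, with payoff 4.

4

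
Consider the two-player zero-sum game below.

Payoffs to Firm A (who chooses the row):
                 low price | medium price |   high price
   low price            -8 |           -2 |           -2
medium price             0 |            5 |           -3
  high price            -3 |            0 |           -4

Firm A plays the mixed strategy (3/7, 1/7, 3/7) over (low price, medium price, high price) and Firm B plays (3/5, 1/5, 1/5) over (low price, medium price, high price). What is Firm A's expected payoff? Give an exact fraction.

Against (3/5, 1/5, 1/5), each row's expected payoff is low price: -28/5; medium price: 2/5; high price: -13/5.
Taking the (3/7, 1/7, 3/7)-weighted average: (3/7)·(-28/5) + (1/7)·(2/5) + (3/7)·(-13/5) = -121/35.

-121/35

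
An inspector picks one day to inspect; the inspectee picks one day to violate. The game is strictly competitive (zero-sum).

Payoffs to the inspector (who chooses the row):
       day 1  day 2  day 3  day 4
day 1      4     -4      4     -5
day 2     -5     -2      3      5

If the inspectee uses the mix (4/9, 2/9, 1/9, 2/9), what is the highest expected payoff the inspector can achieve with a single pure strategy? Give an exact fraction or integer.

2/9

day 1: (4)·(4/9) + (-4)·(2/9) + (4)·(1/9) + (-5)·(2/9) = 2/9.
day 2: (-5)·(4/9) + (-2)·(2/9) + (3)·(1/9) + (5)·(2/9) = -11/9.
The best pure response is day 1 with expected payoff 2/9.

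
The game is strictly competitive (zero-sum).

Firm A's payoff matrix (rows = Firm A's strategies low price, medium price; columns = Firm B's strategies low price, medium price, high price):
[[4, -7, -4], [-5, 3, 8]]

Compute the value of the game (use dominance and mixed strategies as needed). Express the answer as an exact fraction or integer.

-23/19

Column high price is strictly dominated by medium price for Firm B (it gives Firm A more in every row).
The remaining 2×2 game on (low price, medium price) × (low price, medium price) has no saddle point. Let Firm A play low price with probability p; indifference gives 4p − 5(1−p) = −7p + 3(1−p), so p = 8/19.
Similarly Firm B's optimal q on low price is 10/19, and the value is 4·(10/19) + (-7)·(9/19) = -23/19.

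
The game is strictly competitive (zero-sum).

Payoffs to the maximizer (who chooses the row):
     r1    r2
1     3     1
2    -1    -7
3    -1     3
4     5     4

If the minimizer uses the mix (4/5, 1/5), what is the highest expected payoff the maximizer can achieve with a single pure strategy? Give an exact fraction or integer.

1: (3)·(4/5) + (1)·(1/5) = 13/5.
2: (-1)·(4/5) + (-7)·(1/5) = -11/5.
3: (-1)·(4/5) + (3)·(1/5) = -1/5.
4: (5)·(4/5) + (4)·(1/5) = 24/5.
The best pure response is 4 with expected payoff 24/5.

24/5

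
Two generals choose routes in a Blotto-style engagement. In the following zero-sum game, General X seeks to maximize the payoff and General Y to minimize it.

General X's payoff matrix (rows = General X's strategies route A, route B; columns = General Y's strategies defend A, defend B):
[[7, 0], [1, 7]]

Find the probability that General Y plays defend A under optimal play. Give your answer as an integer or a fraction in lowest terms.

7/13

Row minima are 0 and 1, so General X's maximin is 1; column maxima are 7 and 7, so General Y's minimax is 7. These differ, so the equilibrium is in mixed strategies.
Let General Y play defend A with probability q. General X is indifferent when 7q = q + 7(1−q), giving q = 7/13.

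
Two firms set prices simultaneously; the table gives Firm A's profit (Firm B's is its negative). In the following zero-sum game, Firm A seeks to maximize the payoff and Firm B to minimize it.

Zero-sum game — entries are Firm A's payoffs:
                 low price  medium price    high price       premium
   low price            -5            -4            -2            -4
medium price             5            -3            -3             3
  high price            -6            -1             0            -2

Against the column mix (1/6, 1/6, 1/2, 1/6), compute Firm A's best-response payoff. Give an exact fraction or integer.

-2/3

low price: (-5)·(1/6) + (-4)·(1/6) + (-2)·(1/2) + (-4)·(1/6) = -19/6.
medium price: (5)·(1/6) + (-3)·(1/6) + (-3)·(1/2) + (3)·(1/6) = -2/3.
high price: (-6)·(1/6) + (-1)·(1/6) + (0)·(1/2) + (-2)·(1/6) = -3/2.
The best pure response is medium price with expected payoff -2/3.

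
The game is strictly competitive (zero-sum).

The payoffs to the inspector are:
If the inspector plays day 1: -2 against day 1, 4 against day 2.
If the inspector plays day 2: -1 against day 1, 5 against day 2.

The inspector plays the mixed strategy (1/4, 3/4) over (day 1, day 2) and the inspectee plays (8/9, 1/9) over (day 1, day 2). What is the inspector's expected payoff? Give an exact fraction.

-7/12

Against (8/9, 1/9), each row's expected payoff is day 1: -4/3; day 2: -1/3.
Taking the (1/4, 3/4)-weighted average: (1/4)·(-4/3) + (3/4)·(-1/3) = -7/12.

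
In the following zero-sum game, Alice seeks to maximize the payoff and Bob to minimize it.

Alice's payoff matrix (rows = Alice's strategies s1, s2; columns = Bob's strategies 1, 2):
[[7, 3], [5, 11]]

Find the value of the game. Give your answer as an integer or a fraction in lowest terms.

Row minima are 3 and 5, so Alice's maximin is 5; column maxima are 7 and 11, so Bob's minimax is 7. These differ, so the equilibrium is in mixed strategies.
Let Alice play s1 with probability p. Bob is indifferent when 7p + 5(1−p) = 3p + 11(1−p), giving p = 3/5.
Let Bob play 1 with probability q. Alice is indifferent when 7q + 3(1−q) = 5q + 11(1−q), giving q = 4/5.
The value is 7·(4/5) + (3)·(1/5) = 31/5.

31/5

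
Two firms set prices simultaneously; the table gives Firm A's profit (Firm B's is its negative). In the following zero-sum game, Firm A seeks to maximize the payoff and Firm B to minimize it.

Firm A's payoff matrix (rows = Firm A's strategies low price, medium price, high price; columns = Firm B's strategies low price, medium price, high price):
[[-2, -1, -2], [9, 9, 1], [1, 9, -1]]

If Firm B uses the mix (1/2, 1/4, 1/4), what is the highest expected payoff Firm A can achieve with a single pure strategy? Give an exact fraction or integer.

low price: (-2)·(1/2) + (-1)·(1/4) + (-2)·(1/4) = -7/4.
medium price: (9)·(1/2) + (9)·(1/4) + (1)·(1/4) = 7.
high price: (1)·(1/2) + (9)·(1/4) + (-1)·(1/4) = 5/2.
The best pure response is medium price with expected payoff 7.

7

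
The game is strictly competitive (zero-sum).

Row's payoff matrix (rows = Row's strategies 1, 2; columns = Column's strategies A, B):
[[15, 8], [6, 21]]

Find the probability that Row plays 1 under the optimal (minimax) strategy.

Row minima are 8 and 6, so Row's maximin is 8; column maxima are 15 and 21, so Column's minimax is 15. These differ, so the equilibrium is in mixed strategies.
Let Row play 1 with probability p. Column is indifferent when 15p + 6(1−p) = 8p + 21(1−p), giving p = 15/22.

15/22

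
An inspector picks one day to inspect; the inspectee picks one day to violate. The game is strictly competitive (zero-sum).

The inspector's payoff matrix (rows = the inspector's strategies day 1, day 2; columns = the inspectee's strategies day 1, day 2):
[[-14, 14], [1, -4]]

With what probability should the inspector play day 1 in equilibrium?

Row minima are -14 and -4, so the inspector's maximin is -4; column maxima are 1 and 14, so the inspectee's minimax is 1. These differ, so the equilibrium is in mixed strategies.
Let the inspector play day 1 with probability p. The inspectee is indifferent when −14p + (1−p) = 14p − 4(1−p), giving p = 5/33.

5/33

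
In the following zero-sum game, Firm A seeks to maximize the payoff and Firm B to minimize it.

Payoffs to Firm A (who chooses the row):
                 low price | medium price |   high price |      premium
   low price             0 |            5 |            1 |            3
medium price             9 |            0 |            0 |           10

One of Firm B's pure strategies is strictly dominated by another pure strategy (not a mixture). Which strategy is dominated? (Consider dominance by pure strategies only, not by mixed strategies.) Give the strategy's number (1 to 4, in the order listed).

4

Firm B prefers columns that give Firm A less. Compare premium with low price: 0 < 3, 9 < 10.
So low price strictly dominates premium for Firm B; premium is strictly dominated.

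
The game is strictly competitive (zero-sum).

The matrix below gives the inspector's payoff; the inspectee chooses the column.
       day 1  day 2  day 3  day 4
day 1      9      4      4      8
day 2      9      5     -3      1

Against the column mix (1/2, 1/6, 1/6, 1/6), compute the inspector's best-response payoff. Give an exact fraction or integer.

day 1: (9)·(1/2) + (4)·(1/6) + (4)·(1/6) + (8)·(1/6) = 43/6.
day 2: (9)·(1/2) + (5)·(1/6) + (-3)·(1/6) + (1)·(1/6) = 5.
The best pure response is day 1 with expected payoff 43/6.

43/6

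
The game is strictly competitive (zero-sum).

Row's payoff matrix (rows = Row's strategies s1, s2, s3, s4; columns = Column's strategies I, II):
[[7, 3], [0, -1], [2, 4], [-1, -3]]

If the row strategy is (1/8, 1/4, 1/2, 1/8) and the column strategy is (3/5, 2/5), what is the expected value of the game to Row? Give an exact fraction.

7/4

Against (3/5, 2/5), each row's expected payoff is s1: 27/5; s2: -2/5; s3: 14/5; s4: -9/5.
Taking the (1/8, 1/4, 1/2, 1/8)-weighted average: (1/8)·(27/5) + (1/4)·(-2/5) + (1/2)·(14/5) + (1/8)·(-9/5) = 7/4.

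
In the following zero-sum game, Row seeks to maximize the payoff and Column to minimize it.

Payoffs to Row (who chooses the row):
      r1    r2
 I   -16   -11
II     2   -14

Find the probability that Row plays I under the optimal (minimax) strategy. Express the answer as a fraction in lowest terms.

Row minima are -16 and -14, so Row's maximin is -14; column maxima are 2 and -11, so Column's minimax is -11. These differ, so the equilibrium is in mixed strategies.
Let Row play I with probability p. Column is indifferent when −16p + 2(1−p) = −11p − 14(1−p), giving p = 16/21.

16/21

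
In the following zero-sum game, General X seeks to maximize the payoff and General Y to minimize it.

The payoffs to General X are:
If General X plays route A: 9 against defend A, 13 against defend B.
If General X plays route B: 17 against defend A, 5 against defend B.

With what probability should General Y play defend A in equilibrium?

Row minima are 9 and 5, so General X's maximin is 9; column maxima are 17 and 13, so General Y's minimax is 13. These differ, so the equilibrium is in mixed strategies.
Let General Y play defend A with probability q. General X is indifferent when 9q + 13(1−q) = 17q + 5(1−q), giving q = 1/2.

1/2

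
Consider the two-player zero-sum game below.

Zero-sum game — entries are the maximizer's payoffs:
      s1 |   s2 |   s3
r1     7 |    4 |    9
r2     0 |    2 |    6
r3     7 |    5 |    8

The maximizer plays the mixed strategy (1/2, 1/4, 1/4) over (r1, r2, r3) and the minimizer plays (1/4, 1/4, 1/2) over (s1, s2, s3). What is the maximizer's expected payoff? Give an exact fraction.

Against (1/4, 1/4, 1/2), each row's expected payoff is r1: 29/4; r2: 7/2; r3: 7.
Taking the (1/2, 1/4, 1/4)-weighted average: (1/2)·(29/4) + (1/4)·(7/2) + (1/4)·(7) = 25/4.

25/4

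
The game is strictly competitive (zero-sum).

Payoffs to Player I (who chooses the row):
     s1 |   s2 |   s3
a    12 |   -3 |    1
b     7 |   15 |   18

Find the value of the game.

201/23

Column s3 is strictly dominated by s2 for Player II (it gives Player I more in every row).
The remaining 2×2 game on (a, b) × (s1, s2) has no saddle point. Let Player I play a with probability p; indifference gives 12p + 7(1−p) = −3p + 15(1−p), so p = 8/23.
Similarly Player II's optimal q on s1 is 18/23, and the value is 12·(18/23) + (-3)·(5/23) = 201/23.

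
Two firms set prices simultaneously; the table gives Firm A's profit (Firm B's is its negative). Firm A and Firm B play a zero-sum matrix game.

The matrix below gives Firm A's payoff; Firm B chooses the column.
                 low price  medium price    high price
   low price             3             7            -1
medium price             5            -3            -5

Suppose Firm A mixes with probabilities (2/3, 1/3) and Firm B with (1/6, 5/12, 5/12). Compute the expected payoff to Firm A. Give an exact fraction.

7/6

Against (1/6, 5/12, 5/12), each row's expected payoff is low price: 3; medium price: -5/2.
Taking the (2/3, 1/3)-weighted average: (2/3)·(3) + (1/3)·(-5/2) = 7/6.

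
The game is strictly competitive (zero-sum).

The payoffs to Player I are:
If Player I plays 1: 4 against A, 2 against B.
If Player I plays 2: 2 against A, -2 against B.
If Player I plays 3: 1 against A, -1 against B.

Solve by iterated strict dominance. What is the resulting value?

2

Column A is strictly dominated by B for Player II (2<4, -2<2, -1<1); eliminate A.
Row 3 is strictly dominated by row 1 (2>-1); eliminate 3.
Row 2 is strictly dominated by row 1 (2>-2); eliminate 2.
Only (1, B) remains, with payoff 2.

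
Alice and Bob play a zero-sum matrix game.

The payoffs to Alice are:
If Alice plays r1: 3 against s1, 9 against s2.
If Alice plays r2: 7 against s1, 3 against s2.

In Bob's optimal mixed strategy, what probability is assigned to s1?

Row minima are 3 and 3, so Alice's maximin is 3; column maxima are 7 and 9, so Bob's minimax is 7. These differ, so the equilibrium is in mixed strategies.
Let Bob play s1 with probability q. Alice is indifferent when 3q + 9(1−q) = 7q + 3(1−q), giving q = 3/5.

3/5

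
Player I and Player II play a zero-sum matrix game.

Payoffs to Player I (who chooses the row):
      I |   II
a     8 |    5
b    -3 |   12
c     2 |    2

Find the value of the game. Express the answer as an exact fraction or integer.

37/6

Row c is strictly dominated by row a, so Player I never plays it.
The remaining 2×2 game on (a, b) × (I, II) has no saddle point. Let Player I play a with probability p; indifference gives 8p − 3(1−p) = 5p + 12(1−p), so p = 5/6.
Similarly Player II's optimal q on I is 7/18, and the value is 8·(7/18) + (5)·(11/18) = 37/6.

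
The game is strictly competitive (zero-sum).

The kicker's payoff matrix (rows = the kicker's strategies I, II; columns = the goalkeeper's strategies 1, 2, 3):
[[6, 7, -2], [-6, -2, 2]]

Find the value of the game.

0

Column 2 is strictly dominated by 1 for the goalkeeper (it gives the kicker more in every row).
The remaining 2×2 game on (I, II) × (1, 3) has no saddle point. Let the kicker play I with probability p; indifference gives 6p − 6(1−p) = −2p + 2(1−p), so p = 1/2.
Similarly the goalkeeper's optimal q on 1 is 1/4, and the value is 6·(1/4) + (-2)·(3/4) = 0.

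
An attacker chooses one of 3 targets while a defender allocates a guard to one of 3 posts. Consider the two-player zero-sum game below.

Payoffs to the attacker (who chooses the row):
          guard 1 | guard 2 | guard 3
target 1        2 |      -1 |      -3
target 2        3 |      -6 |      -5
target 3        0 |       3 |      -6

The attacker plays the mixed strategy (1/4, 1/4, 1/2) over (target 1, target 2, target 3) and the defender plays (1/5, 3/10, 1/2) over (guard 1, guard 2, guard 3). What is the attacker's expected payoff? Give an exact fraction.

Against (1/5, 3/10, 1/2), each row's expected payoff is target 1: -7/5; target 2: -37/10; target 3: -21/10.
Taking the (1/4, 1/4, 1/2)-weighted average: (1/4)·(-7/5) + (1/4)·(-37/10) + (1/2)·(-21/10) = -93/40.

-93/40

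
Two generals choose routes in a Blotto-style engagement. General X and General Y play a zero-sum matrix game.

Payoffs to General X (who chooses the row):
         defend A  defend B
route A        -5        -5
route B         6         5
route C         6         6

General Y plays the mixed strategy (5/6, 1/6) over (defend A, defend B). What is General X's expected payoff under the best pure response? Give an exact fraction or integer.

route A: (-5)·(5/6) + (-5)·(1/6) = -5.
route B: (6)·(5/6) + (5)·(1/6) = 35/6.
route C: (6)·(5/6) + (6)·(1/6) = 6.
The best pure response is route C with expected payoff 6.

6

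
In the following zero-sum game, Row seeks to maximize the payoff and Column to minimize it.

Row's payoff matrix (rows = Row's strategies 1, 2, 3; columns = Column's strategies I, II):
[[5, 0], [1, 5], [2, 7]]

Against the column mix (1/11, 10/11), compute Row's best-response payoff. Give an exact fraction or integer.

1: (5)·(1/11) + (0)·(10/11) = 5/11.
2: (1)·(1/11) + (5)·(10/11) = 51/11.
3: (2)·(1/11) + (7)·(10/11) = 72/11.
The best pure response is 3 with expected payoff 72/11.

72/11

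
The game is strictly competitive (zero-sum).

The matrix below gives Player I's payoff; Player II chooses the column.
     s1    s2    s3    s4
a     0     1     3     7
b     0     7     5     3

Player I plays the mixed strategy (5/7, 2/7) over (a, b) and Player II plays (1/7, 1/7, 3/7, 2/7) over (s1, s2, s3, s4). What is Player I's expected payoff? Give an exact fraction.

Against (1/7, 1/7, 3/7, 2/7), each row's expected payoff is a: 24/7; b: 4.
Taking the (5/7, 2/7)-weighted average: (5/7)·(24/7) + (2/7)·(4) = 176/49.

176/49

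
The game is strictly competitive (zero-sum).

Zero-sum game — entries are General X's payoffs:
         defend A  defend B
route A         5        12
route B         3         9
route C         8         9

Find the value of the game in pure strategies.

Row minima: 5, 3, 8 → General X's maximin is 8.
Column maxima: 8, 12 → General Y's minimax is 8.
They coincide at (route C, defend A), so the value is 8.

8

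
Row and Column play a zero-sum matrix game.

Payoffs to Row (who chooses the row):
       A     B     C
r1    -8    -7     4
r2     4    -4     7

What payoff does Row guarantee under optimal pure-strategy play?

Row minima: -8, -4 → Row's maximin is -4.
Column maxima: 4, -4, 7 → Column's minimax is -4.
They coincide at (r2, B), so the value is -4.

-4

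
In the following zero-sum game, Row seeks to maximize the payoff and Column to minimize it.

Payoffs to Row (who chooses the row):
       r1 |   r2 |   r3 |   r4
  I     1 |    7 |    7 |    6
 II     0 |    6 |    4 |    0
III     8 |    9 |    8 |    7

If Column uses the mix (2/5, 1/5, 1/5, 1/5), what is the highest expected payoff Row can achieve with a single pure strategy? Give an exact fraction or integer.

I: (1)·(2/5) + (7)·(1/5) + (7)·(1/5) + (6)·(1/5) = 22/5.
II: (0)·(2/5) + (6)·(1/5) + (4)·(1/5) + (0)·(1/5) = 2.
III: (8)·(2/5) + (9)·(1/5) + (8)·(1/5) + (7)·(1/5) = 8.
The best pure response is III with expected payoff 8.

8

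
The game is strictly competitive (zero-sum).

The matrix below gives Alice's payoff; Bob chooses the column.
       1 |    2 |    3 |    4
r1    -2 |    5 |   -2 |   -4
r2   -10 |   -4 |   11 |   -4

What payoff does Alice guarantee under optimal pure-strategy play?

-4

Row minima: -4, -10 → Alice's maximin is -4.
Column maxima: -2, 5, 11, -4 → Bob's minimax is -4.
They coincide at (r1, 4), so the value is -4.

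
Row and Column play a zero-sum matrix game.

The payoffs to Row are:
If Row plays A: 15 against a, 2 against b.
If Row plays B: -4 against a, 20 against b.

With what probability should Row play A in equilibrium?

Row minima are 2 and -4, so Row's maximin is 2; column maxima are 15 and 20, so Column's minimax is 15. These differ, so the equilibrium is in mixed strategies.
Let Row play A with probability p. Column is indifferent when 15p − 4(1−p) = 2p + 20(1−p), giving p = 24/37.

24/37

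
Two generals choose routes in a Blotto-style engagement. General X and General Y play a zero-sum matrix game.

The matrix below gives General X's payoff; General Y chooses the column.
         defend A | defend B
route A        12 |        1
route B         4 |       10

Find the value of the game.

116/17

Row minima are 1 and 4, so General X's maximin is 4; column maxima are 12 and 10, so General Y's minimax is 10. These differ, so the equilibrium is in mixed strategies.
Let General X play route A with probability p. General Y is indifferent when 12p + 4(1−p) = p + 10(1−p), giving p = 6/17.
Let General Y play defend A with probability q. General X is indifferent when 12q + (1−q) = 4q + 10(1−q), giving q = 9/17.
The value is 12·(9/17) + (1)·(8/17) = 116/17.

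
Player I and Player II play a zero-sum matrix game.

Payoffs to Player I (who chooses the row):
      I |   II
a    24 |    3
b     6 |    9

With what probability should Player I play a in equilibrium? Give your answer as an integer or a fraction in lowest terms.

Row minima are 3 and 6, so Player I's maximin is 6; column maxima are 24 and 9, so Player II's minimax is 9. These differ, so the equilibrium is in mixed strategies.
Let Player I play a with probability p. Player II is indifferent when 24p + 6(1−p) = 3p + 9(1−p), giving p = 1/8.

1/8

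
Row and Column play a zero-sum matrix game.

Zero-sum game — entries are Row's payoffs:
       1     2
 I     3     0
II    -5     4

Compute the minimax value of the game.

Row minima are 0 and -5, so Row's maximin is 0; column maxima are 3 and 4, so Column's minimax is 3. These differ, so the equilibrium is in mixed strategies.
Let Row play I with probability p. Column is indifferent when 3p − 5(1−p) = 4(1−p), giving p = 3/4.
Let Column play 1 with probability q. Row is indifferent when 3q = −5q + 4(1−q), giving q = 1/3.
The value is 3·(1/3) + (0)·(2/3) = 1.

1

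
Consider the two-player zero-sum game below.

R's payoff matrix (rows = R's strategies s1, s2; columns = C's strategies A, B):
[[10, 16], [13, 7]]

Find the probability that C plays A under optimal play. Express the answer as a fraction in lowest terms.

Row minima are 10 and 7, so R's maximin is 10; column maxima are 13 and 16, so C's minimax is 13. These differ, so the equilibrium is in mixed strategies.
Let C play A with probability q. R is indifferent when 10q + 16(1−q) = 13q + 7(1−q), giving q = 3/4.

3/4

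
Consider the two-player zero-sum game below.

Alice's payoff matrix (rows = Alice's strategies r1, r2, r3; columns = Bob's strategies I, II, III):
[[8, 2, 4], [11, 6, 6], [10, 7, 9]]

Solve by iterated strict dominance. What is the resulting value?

Column I is strictly dominated by II for Bob (2<8, 6<11, 7<10); eliminate I.
Row r1 is strictly dominated by row r2 (6>2, 6>4); eliminate r1.
Row r2 is strictly dominated by row r3 (7>6, 9>6); eliminate r2.
Column III is strictly dominated by II for Bob (7<9); eliminate III.
Only (r3, II) remains, with payoff 7.

7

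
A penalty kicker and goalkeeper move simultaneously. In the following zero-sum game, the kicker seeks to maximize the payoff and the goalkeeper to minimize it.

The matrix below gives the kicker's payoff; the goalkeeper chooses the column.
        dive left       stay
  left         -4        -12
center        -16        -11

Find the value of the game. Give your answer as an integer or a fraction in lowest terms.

Row minima are -12 and -16, so the kicker's maximin is -12; column maxima are -4 and -11, so the goalkeeper's minimax is -11. These differ, so the equilibrium is in mixed strategies.
Let the kicker play left with probability p. The goalkeeper is indifferent when −4p − 16(1−p) = −12p − 11(1−p), giving p = 5/13.
Let the goalkeeper play dive left with probability q. The kicker is indifferent when −4q − 12(1−q) = −16q − 11(1−q), giving q = 1/13.
The value is -4·(1/13) + (-12)·(12/13) = -148/13.

-148/13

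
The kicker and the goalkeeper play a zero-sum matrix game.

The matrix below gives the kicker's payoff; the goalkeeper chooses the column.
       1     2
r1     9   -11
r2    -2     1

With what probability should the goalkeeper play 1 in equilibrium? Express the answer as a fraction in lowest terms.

12/23

Row minima are -11 and -2, so the kicker's maximin is -2; column maxima are 9 and 1, so the goalkeeper's minimax is 1. These differ, so the equilibrium is in mixed strategies.
Let the goalkeeper play 1 with probability q. The kicker is indifferent when 9q − 11(1−q) = −2q + (1−q), giving q = 12/23.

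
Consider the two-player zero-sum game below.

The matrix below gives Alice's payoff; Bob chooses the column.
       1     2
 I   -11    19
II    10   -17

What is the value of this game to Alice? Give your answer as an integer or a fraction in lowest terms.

1/19

Row minima are -11 and -17, so Alice's maximin is -11; column maxima are 10 and 19, so Bob's minimax is 10. These differ, so the equilibrium is in mixed strategies.
Let Alice play I with probability p. Bob is indifferent when −11p + 10(1−p) = 19p − 17(1−p), giving p = 9/19.
Let Bob play 1 with probability q. Alice is indifferent when −11q + 19(1−q) = 10q − 17(1−q), giving q = 12/19.
The value is -11·(12/19) + (19)·(7/19) = 1/19.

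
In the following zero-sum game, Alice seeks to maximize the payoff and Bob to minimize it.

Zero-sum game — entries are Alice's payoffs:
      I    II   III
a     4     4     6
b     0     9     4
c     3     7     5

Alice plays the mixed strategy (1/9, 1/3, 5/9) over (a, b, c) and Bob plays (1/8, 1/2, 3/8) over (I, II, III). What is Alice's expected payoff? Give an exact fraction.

Against (1/8, 1/2, 3/8), each row's expected payoff is a: 19/4; b: 6; c: 23/4.
Taking the (1/9, 1/3, 5/9)-weighted average: (1/9)·(19/4) + (1/3)·(6) + (5/9)·(23/4) = 103/18.

103/18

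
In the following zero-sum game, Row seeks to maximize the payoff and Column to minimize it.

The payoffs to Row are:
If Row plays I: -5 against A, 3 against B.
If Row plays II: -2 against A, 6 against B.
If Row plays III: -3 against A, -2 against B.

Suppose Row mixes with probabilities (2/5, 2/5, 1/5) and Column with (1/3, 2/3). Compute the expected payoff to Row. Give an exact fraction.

1

Against (1/3, 2/3), each row's expected payoff is I: 1/3; II: 10/3; III: -7/3.
Taking the (2/5, 2/5, 1/5)-weighted average: (2/5)·(1/3) + (2/5)·(10/3) + (1/5)·(-7/3) = 1.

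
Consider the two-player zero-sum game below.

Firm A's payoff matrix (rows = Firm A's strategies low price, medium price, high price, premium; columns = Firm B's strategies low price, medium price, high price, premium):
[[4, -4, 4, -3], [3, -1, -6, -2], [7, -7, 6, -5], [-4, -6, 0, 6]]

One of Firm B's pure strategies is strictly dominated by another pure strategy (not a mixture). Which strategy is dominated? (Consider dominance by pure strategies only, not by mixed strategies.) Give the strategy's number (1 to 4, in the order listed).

Firm B prefers columns that give Firm A less. Compare low price with medium price: -4 < 4, -1 < 3, -7 < 7, -6 < -4.
So medium price strictly dominates low price for Firm B; low price is strictly dominated.

1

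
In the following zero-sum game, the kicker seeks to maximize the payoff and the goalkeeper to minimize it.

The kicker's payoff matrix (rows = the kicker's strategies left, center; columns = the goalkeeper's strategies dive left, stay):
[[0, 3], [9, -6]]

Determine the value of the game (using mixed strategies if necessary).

Row minima are 0 and -6, so the kicker's maximin is 0; column maxima are 9 and 3, so the goalkeeper's minimax is 3. These differ, so the equilibrium is in mixed strategies.
Let the kicker play left with probability p. The goalkeeper is indifferent when 9(1−p) = 3p − 6(1−p), giving p = 5/6.
Let the goalkeeper play dive left with probability q. The kicker is indifferent when 3(1−q) = 9q − 6(1−q), giving q = 1/2.
The value is 0·(1/2) + (3)·(1/2) = 3/2.

3/2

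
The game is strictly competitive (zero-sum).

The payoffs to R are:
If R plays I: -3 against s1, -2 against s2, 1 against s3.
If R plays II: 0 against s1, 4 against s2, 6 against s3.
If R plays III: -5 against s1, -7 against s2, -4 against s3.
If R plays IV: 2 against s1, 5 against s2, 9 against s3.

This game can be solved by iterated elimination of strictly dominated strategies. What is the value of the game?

2

Row III is strictly dominated by row I (-3>-5, -2>-7, 1>-4); eliminate III.
Row II is strictly dominated by row IV (2>0, 5>4, 9>6); eliminate II.
Column s2 is strictly dominated by s1 for C (-3<-2, 2<5); eliminate s2.
Row I is strictly dominated by row IV (2>-3, 9>1); eliminate I.
Column s3 is strictly dominated by s1 for C (2<9); eliminate s3.
Only (IV, s1) remains, with payoff 2.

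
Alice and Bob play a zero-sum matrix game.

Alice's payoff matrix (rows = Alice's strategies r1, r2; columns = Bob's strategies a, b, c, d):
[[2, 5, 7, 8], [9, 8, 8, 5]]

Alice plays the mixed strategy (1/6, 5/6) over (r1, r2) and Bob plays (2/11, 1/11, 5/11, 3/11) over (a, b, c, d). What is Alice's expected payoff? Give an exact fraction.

43/6

Against (2/11, 1/11, 5/11, 3/11), each row's expected payoff is r1: 68/11; r2: 81/11.
Taking the (1/6, 5/6)-weighted average: (1/6)·(68/11) + (5/6)·(81/11) = 43/6.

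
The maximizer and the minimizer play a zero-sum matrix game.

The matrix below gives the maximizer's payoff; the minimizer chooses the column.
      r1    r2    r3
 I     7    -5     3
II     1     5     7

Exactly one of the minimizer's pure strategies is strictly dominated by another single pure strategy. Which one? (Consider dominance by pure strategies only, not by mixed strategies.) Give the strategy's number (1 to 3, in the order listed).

3

The minimizer prefers columns that give the maximizer less. Compare r3 with r2: -5 < 3, 5 < 7.
So r2 strictly dominates r3 for the minimizer; r3 is strictly dominated.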